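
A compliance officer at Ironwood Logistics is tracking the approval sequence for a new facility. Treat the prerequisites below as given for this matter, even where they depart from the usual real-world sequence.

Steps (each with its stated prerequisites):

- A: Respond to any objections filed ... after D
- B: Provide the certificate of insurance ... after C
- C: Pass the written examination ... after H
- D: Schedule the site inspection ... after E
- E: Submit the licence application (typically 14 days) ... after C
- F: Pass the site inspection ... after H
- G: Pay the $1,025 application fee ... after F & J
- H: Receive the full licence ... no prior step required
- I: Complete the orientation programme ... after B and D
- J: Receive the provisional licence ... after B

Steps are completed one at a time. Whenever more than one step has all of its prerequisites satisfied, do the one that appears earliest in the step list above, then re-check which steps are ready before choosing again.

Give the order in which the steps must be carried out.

H C B E D A F I J G

H is the only step with nothing outstanding, so it goes first.
Now C and F have their prerequisites met. C is listed earlier, so C next.
Ready: B, E and F. B is listed earlier → B.
J now also ready, so the ready set is {E, F, J}; E is listed earlier → E.
D now also ready, so the ready set is {D, F, J}; D is listed earlier → D.
A and I now also ready, so the ready set is {A, F, I, J}; A is listed earlier → A.
Now F, I and J have their prerequisites met. F is listed earlier, so F next.
I and J are both available; I is listed earlier → I.
Next only J has its prerequisites met → J.
Next only G has its prerequisites met → G.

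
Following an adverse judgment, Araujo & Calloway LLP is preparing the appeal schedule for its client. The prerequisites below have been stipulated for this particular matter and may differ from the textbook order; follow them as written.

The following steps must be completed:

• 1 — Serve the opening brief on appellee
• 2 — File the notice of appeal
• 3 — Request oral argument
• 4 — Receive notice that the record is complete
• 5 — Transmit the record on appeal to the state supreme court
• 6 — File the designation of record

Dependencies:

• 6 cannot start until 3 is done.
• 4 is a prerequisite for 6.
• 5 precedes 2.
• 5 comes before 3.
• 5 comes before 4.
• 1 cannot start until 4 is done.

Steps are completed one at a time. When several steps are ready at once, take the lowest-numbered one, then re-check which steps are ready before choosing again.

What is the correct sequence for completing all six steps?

5, 2, 3, 4, 1, 6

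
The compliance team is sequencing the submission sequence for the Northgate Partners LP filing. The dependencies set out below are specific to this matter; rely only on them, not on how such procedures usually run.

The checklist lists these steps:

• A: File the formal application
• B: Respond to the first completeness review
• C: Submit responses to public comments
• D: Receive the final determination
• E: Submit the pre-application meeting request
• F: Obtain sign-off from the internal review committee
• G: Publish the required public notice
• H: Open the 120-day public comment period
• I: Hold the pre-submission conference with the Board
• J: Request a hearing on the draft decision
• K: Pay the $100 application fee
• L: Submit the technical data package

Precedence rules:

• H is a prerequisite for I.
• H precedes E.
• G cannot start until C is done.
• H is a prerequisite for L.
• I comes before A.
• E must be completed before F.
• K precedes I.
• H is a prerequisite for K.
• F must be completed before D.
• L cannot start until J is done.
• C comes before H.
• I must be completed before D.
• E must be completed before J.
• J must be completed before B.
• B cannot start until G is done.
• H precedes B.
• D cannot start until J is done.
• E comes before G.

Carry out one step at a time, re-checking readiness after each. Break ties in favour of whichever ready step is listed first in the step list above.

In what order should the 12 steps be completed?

C is the only step with nothing outstanding, so it goes first.
Next only H has its prerequisites met → H.
Now E and K have their prerequisites met. E is listed earlier, so E next.
F, G, J and K are all available; F is listed earlier → F.
G, J and K are all available; G is listed earlier → G.
J and K are both available; J is listed earlier → J.
Ready: B, K and L. B is listed earlier → B.
Ready: K and L. K is listed earlier → K.
I now also ready, so the ready set is {I, L}; I is listed earlier → I.
Ready: A, D and L. A is listed earlier → A.
D and L are both available; D is listed earlier → D.
That leaves L as the only ready step → L.

C, H, E, F, G, J, B, K, I, A, D, L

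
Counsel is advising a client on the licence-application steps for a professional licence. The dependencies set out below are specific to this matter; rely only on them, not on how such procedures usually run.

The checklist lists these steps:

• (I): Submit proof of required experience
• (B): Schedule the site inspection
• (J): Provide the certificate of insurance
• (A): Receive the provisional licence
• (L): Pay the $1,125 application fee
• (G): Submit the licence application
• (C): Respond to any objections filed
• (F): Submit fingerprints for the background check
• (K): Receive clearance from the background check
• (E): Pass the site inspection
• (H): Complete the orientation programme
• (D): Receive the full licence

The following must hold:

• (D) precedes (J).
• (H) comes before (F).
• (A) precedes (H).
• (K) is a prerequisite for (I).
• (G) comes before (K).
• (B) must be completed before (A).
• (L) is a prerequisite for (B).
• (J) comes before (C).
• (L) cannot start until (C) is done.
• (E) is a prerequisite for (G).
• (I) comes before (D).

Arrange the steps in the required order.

Only (E) has no prerequisites, so it is first.
Next only (G) has its prerequisites met → (G).
(K) needed (G), now all done → (K).
(I) is the only step now ready → (I).
Next only (D) has its prerequisites met → (D).
That leaves (J) as the only ready step → (J).
(C) is the only step now ready → (C).
(L) needed (C), now all done → (L).
That leaves (B) as the only ready step → (B).
Next only (A) has its prerequisites met → (A).
(H) is the only step now ready → (H).
(F) is the only step now ready → (F).

(E), (G), (K), (I), (D), (J), (C), (L), (B), (A), (H), (F)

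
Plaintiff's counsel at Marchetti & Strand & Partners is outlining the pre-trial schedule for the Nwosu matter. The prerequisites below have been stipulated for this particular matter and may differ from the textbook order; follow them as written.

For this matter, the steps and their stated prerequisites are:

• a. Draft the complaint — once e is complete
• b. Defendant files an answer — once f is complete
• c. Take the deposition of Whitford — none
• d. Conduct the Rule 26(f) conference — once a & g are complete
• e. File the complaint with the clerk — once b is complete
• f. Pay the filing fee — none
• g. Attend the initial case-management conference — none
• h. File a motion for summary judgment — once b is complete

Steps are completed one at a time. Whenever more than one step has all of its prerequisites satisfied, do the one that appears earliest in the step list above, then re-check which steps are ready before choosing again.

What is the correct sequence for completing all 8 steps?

c, f and g have no prerequisites; c is listed earlier, so c is first.
f and g are both available; f is listed earlier → f.
Ready: b and g. b is listed earlier → b.
Ready: e, g and h. e is listed earlier → e.
Ready: a, g and h. a is listed earlier → a.
Now g and h have their prerequisites met. g is listed earlier, so g next.
d now also ready, so the ready set is {d, h}; d is listed earlier → d.
That leaves h as the only ready step → h.

c, f, b, e, a, g, d, h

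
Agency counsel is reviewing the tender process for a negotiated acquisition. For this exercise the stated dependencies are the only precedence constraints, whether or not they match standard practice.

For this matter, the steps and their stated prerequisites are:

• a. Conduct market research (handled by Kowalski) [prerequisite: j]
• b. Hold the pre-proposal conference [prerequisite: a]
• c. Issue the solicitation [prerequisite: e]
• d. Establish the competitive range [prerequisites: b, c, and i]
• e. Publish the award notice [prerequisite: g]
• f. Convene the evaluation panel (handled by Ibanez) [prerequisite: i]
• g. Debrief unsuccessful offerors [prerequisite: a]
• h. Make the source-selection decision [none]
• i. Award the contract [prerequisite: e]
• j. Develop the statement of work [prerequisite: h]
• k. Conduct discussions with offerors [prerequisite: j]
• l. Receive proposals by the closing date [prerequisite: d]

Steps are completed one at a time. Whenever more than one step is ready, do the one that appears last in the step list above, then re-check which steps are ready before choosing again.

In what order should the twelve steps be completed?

h j k a g e i f c b d l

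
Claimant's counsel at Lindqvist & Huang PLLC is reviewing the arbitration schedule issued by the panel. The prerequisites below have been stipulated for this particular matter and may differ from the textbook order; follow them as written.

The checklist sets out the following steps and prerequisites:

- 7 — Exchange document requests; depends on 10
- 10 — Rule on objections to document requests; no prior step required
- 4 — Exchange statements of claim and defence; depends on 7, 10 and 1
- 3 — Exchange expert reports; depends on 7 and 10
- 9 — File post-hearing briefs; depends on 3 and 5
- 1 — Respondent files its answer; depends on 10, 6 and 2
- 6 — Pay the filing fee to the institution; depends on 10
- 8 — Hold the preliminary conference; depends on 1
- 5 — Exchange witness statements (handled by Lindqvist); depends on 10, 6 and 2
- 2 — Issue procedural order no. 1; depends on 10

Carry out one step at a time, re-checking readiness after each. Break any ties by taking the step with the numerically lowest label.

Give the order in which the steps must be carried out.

10 is the only step with nothing outstanding, so it goes first.
2, 6 and 7 are all available; 2 has the earlier label → 2.
6 and 7 are both available; 6 has the earlier label → 6.
1 and 5 now also ready, so the ready set is {1, 5, 7}; 1 has the earlier label → 1.
5, 7 and 8 are all available; 5 has the earlier label → 5.
Ready: 7 and 8. 7 has the earlier label → 7.
3 and 4 now also ready, so the ready set is {3, 4, 8}; 3 has the earlier label → 3.
Now 4, 8 and 9 have their prerequisites met. 4 has the earlier label, so 4 next.
Now 8 and 9 have their prerequisites met. 8 has the earlier label, so 8 next.
Next only 9 has its prerequisites met → 9.

10, 2, 6, 1, 5, 7, 3, 4, 8, 9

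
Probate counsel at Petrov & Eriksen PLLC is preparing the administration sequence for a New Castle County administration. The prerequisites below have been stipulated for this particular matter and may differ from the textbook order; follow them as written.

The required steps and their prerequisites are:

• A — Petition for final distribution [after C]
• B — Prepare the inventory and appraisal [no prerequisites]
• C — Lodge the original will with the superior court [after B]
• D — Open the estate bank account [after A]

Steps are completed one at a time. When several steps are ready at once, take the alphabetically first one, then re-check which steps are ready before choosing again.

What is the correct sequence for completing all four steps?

B is the only step with nothing outstanding, so it goes first.
C is the only step now ready → C.
That leaves A as the only ready step → A.
D needed A, now all done → D.

B, C, A, D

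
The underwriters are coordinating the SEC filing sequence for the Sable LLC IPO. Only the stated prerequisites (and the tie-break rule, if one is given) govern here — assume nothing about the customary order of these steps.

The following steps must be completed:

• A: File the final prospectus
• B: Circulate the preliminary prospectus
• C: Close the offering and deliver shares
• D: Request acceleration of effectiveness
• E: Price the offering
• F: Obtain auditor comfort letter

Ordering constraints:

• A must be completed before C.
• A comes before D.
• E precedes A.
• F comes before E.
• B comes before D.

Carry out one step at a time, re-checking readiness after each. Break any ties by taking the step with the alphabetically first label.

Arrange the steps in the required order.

B and F have no prerequisites; B has the earlier label, so B is first.
Next only F has its prerequisites met → F.
Next only E has its prerequisites met → E.
Next only A has its prerequisites met → A.
C and D are both available; C has the earlier label → C.
D needed A and B, now all done → D.

B → F → E → A → C → D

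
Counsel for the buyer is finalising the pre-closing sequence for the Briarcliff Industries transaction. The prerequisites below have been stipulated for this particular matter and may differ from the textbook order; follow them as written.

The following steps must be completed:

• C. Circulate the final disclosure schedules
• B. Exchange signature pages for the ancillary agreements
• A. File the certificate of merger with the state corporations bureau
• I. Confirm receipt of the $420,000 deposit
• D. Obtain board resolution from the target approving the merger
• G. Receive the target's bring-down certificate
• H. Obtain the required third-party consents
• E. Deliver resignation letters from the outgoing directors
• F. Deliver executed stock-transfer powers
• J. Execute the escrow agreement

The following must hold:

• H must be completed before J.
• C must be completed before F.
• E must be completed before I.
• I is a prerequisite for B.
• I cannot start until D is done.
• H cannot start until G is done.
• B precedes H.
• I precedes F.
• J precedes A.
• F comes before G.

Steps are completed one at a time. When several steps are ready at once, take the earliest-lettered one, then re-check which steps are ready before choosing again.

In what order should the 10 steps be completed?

C, D and E have no prerequisites; C has the earlier label, so C is first.
Ready: D and E. D has the earlier label → D.
Next only E has its prerequisites met → E.
I needed D and E, now all done → I.
B and F are both available; B has the earlier label → B.
F needed C and I, now all done → F.
That leaves G as the only ready step → G.
H needed B and G, now all done → H.
J is the only step now ready → J.
A needed J, now all done → A.

C, D, E, I, B, F, G, H, J, A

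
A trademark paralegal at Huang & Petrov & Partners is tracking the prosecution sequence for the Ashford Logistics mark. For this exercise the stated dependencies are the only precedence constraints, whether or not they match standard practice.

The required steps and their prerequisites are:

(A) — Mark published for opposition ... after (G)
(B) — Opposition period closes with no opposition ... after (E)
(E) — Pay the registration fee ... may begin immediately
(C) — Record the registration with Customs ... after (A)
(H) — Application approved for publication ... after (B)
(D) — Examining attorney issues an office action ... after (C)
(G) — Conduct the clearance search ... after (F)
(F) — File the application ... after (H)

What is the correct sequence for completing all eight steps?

Only (E) has no prerequisites, so it is first.
(B) needed (E), now all done → (B).
Next only (H) has its prerequisites met → (H).
Next only (F) has its prerequisites met → (F).
(G) needed (F), now all done → (G).
(A) needed (G), now all done → (A).
(C) needed (A), now all done → (C).
(D) needed (C), now all done → (D).

(E) → (B) → (H) → (F) → (G) → (A) → (C) → (D)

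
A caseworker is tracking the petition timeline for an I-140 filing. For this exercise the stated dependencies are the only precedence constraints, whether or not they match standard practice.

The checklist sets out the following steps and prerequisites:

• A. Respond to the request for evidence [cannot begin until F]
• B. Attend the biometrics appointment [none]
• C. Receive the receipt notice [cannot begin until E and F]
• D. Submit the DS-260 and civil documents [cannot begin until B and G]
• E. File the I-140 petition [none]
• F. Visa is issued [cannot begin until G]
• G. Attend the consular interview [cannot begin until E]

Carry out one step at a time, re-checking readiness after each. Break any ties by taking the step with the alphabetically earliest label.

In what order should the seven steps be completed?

Nothing is required for B and E. B has the earlier label → B first.
E is the only step now ready → E.
G needed E, now all done → G.
Ready: D and F. D has the earlier label → D.
F needed G, now all done → F.
A and C are both available; A has the earlier label → A.
C needed E and F, now all done → C.

B, E, G, D, F, A, C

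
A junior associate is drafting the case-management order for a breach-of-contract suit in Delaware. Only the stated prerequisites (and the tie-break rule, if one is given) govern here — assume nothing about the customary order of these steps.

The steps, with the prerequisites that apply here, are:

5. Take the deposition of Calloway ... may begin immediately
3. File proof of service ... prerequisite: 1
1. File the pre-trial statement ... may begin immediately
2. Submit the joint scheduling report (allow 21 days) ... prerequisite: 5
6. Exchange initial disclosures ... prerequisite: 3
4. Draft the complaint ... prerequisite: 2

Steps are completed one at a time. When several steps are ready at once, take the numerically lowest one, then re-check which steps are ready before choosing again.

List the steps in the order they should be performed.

1, 3, 5, 2, 4, 6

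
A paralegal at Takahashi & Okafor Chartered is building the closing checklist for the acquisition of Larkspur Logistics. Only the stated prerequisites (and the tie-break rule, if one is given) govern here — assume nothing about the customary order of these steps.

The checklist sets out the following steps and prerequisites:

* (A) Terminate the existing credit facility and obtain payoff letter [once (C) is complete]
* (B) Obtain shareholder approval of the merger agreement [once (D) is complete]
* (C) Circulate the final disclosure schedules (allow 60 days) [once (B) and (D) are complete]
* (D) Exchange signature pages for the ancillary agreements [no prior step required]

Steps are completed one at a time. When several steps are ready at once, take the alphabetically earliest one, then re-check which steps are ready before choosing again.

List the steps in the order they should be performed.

(D) has no prerequisites → (D) first.
(B) needed (D), now all done → (B).
(C) needed (B) and (D), now all done → (C).
(A) needed (C), now all done → (A).

(D) (B) (C) (A)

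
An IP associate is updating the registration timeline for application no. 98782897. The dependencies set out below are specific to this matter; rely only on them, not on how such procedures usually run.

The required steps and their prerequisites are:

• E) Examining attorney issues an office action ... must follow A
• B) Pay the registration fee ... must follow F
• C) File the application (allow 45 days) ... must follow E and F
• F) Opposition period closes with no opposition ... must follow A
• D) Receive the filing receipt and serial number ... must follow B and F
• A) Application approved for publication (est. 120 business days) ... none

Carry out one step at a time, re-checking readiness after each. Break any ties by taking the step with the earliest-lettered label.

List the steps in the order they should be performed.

A has no prerequisites → A first.
Now E and F have their prerequisites met. E has the earlier label, so E next.
That leaves F as the only ready step → F.
B and C are both available; B has the earlier label → B.
Ready: C and D. C has the earlier label → C.
D needed B and F, now all done → D.

A E F B C D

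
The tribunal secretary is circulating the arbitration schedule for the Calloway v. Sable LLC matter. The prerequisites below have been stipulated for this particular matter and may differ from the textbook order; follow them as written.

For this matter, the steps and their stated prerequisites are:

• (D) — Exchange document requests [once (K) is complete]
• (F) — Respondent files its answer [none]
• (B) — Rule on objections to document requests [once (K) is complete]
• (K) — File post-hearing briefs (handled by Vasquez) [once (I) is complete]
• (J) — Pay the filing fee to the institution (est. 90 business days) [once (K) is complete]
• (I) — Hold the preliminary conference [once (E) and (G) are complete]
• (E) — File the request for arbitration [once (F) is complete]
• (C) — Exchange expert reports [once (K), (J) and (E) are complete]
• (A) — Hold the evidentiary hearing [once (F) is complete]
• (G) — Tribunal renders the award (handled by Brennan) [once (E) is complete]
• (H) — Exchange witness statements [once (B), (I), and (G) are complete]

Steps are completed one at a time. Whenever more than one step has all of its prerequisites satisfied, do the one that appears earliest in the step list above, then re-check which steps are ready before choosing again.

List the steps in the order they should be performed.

(F), (E), (A), (G), (I), (K), (D), (B), (J), (C), (H)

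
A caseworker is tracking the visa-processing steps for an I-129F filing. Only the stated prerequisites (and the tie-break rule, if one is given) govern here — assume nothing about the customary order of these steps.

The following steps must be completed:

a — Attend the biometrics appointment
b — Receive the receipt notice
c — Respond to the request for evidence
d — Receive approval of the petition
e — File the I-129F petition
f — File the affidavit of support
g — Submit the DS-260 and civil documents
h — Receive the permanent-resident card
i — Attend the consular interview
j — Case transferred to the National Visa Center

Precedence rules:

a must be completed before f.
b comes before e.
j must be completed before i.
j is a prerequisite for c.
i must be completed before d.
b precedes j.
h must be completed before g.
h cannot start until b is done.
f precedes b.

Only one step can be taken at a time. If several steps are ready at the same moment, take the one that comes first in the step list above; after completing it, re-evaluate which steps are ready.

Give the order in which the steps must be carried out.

a is the only step with nothing outstanding, so it goes first.
f is the only step now ready → f.
b needed f, now all done → b.
Now e, h and j have their prerequisites met. e is listed earlier, so e next.
h and j are both available; h is listed earlier → h.
g and j are both available; g is listed earlier → g.
j is the only step now ready → j.
Ready: c and i. c is listed earlier → c.
i needed j, now all done → i.
That leaves d as the only ready step → d.

a f b e h g j c i d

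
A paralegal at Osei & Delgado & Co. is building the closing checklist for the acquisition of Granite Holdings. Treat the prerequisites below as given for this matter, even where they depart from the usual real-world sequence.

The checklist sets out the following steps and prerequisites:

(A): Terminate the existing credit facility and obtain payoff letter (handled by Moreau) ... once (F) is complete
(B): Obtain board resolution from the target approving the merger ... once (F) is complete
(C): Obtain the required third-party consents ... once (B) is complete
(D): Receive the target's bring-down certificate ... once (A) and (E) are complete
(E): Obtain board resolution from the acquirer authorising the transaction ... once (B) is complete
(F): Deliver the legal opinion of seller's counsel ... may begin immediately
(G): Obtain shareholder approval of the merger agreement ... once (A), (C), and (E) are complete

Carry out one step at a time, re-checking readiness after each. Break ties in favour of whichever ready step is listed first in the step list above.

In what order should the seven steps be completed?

(F) is the only step with nothing outstanding, so it goes first.
Ready: (A) and (B). (A) is listed earlier → (A).
Next only (B) has its prerequisites met → (B).
(C) and (E) are both available; (C) is listed earlier → (C).
(E) needed (B), now all done → (E).
Ready: (D) and (G). (D) is listed earlier → (D).
(G) needed (A), (C) and (E), now all done → (G).

(F), (A), (B), (C), (E), (D), (G)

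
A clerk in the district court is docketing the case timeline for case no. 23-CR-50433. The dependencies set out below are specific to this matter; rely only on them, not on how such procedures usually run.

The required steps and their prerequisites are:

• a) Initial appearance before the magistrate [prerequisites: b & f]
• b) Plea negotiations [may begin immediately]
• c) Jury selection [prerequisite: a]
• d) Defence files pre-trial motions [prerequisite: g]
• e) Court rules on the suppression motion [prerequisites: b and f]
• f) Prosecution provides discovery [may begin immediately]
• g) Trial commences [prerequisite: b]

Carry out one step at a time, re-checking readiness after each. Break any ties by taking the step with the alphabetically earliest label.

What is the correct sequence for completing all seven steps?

b and f have no prerequisites; b has the earlier label, so b is first.
g now also ready, so the ready set is {f, g}; f has the earlier label → f.
a and e now also ready, so the ready set is {a, e, g}; a has the earlier label → a.
c now also ready, so the ready set is {c, e, g}; c has the earlier label → c.
e and g are both available; e has the earlier label → e.
That leaves g as the only ready step → g.
d is the only step now ready → d.

b, f, a, c, e, g, d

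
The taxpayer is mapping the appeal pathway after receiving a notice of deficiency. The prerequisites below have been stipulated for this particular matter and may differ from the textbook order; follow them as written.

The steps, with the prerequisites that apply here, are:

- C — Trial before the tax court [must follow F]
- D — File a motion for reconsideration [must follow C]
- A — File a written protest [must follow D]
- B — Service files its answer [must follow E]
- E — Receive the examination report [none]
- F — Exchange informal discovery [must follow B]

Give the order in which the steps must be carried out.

E → B → F → C → D → A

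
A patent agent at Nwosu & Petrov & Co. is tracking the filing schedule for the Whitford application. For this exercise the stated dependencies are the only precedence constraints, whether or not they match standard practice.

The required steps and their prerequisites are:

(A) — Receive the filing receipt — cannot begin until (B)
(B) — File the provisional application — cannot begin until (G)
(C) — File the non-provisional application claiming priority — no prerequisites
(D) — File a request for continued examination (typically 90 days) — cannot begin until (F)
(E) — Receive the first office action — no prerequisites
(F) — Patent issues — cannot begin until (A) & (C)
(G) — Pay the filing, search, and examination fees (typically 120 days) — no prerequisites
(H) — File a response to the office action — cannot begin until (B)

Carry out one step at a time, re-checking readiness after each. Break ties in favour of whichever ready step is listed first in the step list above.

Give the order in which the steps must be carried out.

(C) (E) (G) (B) (A) (F) (D) (H)

Nothing is required for (C), (E) and (G). (C) is listed earlier → (C) first.
(E) and (G) are both available; (E) is listed earlier → (E).
That leaves (G) as the only ready step → (G).
(B) needed (G), now all done → (B).
Now (A) and (H) have their prerequisites met. (A) is listed earlier, so (A) next.
Now (F) and (H) have their prerequisites met. (F) is listed earlier, so (F) next.
(D) now also ready, so the ready set is {(D), (H)}; (D) is listed earlier → (D).
(H) is the only step now ready → (H).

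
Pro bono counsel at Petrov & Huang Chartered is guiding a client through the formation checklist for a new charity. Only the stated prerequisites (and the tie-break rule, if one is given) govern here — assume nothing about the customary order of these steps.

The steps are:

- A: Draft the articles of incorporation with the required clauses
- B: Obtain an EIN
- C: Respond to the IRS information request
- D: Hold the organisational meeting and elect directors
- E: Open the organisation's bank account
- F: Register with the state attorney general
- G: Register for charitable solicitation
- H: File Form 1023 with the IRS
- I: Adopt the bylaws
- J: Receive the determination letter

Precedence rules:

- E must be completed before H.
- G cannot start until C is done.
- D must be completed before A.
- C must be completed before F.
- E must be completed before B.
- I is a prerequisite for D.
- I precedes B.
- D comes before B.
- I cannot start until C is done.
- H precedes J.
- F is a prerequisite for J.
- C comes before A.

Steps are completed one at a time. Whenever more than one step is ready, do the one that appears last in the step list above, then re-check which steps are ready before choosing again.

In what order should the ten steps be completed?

E → H → C → I → G → F → J → D → B → A

Nothing is required for E and C. E is listed later → E first.
H now also ready, so the ready set is {H, C}; H is listed later → H.
Next only C has its prerequisites met → C.
Ready: I, G and F. I is listed later → I.
D now also ready, so the ready set is {G, F, D}; G is listed later → G.
Ready: F and D. F is listed later → F.
J now also ready, so the ready set is {J, D}; J is listed later → J.
Next only D has its prerequisites met → D.
Now B and A have their prerequisites met. B is listed later, so B next.
Next only A has its prerequisites met → A.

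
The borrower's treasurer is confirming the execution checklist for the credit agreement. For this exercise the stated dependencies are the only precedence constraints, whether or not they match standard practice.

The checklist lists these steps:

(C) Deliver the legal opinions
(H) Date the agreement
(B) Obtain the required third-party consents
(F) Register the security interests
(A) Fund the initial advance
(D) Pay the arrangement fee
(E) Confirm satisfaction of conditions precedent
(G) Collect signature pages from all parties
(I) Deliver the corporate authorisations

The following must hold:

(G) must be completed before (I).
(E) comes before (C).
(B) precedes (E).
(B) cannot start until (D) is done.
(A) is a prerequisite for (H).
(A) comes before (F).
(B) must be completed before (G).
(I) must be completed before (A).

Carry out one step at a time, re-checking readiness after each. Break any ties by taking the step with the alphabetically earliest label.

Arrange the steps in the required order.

Only (D) has no prerequisites, so it is first.
(B) is the only step now ready → (B).
(E) and (G) are both available; (E) has the earlier label → (E).
(C) now also ready, so the ready set is {(C), (G)}; (C) has the earlier label → (C).
Next only (G) has its prerequisites met → (G).
(I) is the only step now ready → (I).
Next only (A) has its prerequisites met → (A).
(F) and (H) are both available; (F) has the earlier label → (F).
(H) needed (A), now all done → (H).

(D) → (B) → (E) → (C) → (G) → (I) → (A) → (F) → (H)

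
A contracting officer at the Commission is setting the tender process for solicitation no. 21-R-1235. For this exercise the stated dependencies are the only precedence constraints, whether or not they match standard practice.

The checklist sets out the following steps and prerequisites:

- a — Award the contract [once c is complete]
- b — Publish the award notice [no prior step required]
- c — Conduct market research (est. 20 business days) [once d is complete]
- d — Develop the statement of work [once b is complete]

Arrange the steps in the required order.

b d c a

b has no prerequisites → b first.
d needed b, now all done → d.
That leaves c as the only ready step → c.
That leaves a as the only ready step → a.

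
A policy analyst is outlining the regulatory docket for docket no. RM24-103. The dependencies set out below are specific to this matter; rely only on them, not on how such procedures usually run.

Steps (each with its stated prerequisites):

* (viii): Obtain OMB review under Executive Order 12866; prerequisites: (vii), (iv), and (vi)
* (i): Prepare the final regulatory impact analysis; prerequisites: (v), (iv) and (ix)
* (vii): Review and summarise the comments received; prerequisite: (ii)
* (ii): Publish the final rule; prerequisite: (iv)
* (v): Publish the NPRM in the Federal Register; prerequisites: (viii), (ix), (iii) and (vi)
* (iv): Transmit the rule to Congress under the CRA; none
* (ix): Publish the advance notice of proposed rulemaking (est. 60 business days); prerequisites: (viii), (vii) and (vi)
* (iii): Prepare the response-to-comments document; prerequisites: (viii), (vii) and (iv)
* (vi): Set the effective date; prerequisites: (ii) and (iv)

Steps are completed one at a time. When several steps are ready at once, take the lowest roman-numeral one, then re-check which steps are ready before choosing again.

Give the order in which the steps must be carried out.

(iv) → (ii) → (vi) → (vii) → (viii) → (iii) → (ix) → (v) → (i)

(iv) is the only step with nothing outstanding, so it goes first.
(ii) is the only step now ready → (ii).
(vi) and (vii) are both available; (vi) has the earlier label → (vi).
That leaves (vii) as the only ready step → (vii).
Next only (viii) has its prerequisites met → (viii).
Now (iii) and (ix) have their prerequisites met. (iii) has the earlier label, so (iii) next.
That leaves (ix) as the only ready step → (ix).
(v) needed (iii), (vi), (viii) and (ix), now all done → (v).
That leaves (i) as the only ready step → (i).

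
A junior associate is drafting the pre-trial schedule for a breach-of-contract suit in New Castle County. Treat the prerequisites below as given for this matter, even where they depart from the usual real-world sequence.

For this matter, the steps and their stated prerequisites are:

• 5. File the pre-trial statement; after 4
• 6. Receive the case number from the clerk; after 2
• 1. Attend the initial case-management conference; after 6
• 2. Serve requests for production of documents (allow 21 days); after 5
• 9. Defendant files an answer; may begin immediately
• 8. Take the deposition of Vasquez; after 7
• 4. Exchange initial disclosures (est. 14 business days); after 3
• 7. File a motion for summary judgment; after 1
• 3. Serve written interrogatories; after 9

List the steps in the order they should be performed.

9 → 3 → 4 → 5 → 2 → 6 → 1 → 7 → 8

Only 9 has no prerequisites, so it is first.
3 is the only step now ready → 3.
4 needed 3, now all done → 4.
Next only 5 has its prerequisites met → 5.
2 needed 5, now all done → 2.
6 needed 2, now all done → 6.
That leaves 1 as the only ready step → 1.
Next only 7 has its prerequisites met → 7.
8 needed 7, now all done → 8.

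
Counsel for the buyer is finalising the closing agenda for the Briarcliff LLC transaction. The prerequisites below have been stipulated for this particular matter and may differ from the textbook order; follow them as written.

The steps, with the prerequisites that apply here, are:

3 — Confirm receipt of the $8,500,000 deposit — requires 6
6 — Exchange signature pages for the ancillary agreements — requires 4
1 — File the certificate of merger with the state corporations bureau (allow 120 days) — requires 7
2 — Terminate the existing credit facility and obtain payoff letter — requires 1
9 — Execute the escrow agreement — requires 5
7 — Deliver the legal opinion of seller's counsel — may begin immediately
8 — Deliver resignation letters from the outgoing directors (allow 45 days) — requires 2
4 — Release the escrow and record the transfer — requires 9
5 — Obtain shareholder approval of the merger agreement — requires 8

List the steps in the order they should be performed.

7, 1, 2, 8, 5, 9, 4, 6, 3

Only 7 has no prerequisites, so it is first.
Next only 1 has its prerequisites met → 1.
That leaves 2 as the only ready step → 2.
Next only 8 has its prerequisites met → 8.
5 needed 8, now all done → 5.
9 needed 5, now all done → 9.
That leaves 4 as the only ready step → 4.
6 needed 4, now all done → 6.
3 needed 6, now all done → 3.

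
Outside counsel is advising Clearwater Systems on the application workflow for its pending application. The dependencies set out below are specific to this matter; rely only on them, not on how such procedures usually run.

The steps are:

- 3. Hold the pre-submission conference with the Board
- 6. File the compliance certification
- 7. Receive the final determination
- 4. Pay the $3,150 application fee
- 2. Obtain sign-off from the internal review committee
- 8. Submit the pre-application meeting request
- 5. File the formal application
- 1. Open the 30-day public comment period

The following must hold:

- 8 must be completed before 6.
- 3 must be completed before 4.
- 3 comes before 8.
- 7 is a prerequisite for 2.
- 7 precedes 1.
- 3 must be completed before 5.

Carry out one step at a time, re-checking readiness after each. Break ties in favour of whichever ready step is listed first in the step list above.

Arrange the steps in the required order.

3 7 4 2 8 6 5 1

3 and 7 have no prerequisites; 3 is listed earlier, so 3 is first.
Ready: 7, 4, 8 and 5. 7 is listed earlier → 7.
2 and 1 now also ready, so the ready set is {4, 2, 8, 5, 1}; 4 is listed earlier → 4.
Ready: 2, 8, 5 and 1. 2 is listed earlier → 2.
Now 8, 5 and 1 have their prerequisites met. 8 is listed earlier, so 8 next.
6 now also ready, so the ready set is {6, 5, 1}; 6 is listed earlier → 6.
5 and 1 are both available; 5 is listed earlier → 5.
1 needed 7, now all done → 1.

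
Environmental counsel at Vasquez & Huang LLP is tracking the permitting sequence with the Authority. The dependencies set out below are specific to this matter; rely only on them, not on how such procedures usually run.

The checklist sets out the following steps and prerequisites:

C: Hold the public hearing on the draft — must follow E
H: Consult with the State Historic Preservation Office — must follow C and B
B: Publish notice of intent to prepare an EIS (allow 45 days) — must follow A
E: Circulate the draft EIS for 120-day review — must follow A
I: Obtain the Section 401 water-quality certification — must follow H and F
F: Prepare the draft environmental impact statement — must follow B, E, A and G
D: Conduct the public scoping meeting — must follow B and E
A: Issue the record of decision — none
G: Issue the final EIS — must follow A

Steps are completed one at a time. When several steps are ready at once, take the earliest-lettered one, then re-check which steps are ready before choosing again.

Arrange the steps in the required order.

A B E C D G F H I

A is the only step with nothing outstanding, so it goes first.
Ready: B, E and G. B has the earlier label → B.
Now E and G have their prerequisites met. E has the earlier label, so E next.
C and D now also ready, so the ready set is {C, D, G}; C has the earlier label → C.
D, G and H are all available; D has the earlier label → D.
Now G and H have their prerequisites met. G has the earlier label, so G next.
F now also ready, so the ready set is {F, H}; F has the earlier label → F.
Next only H has its prerequisites met → H.
That leaves I as the only ready step → I.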